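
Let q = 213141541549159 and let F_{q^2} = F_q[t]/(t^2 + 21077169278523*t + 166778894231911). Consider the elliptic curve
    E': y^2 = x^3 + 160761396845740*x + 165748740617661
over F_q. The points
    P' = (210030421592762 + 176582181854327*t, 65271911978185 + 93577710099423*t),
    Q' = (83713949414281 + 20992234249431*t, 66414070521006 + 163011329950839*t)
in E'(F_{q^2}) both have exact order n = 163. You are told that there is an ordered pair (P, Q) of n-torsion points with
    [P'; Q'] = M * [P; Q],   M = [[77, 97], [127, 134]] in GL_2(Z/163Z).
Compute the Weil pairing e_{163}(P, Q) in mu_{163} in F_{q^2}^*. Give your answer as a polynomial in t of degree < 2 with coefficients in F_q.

15806862831088 + 6103155178905*t

e_{163} is bilinear + alternating on E[163], so e_{163}(77*P + 97*Q, 127*P + 134*Q) = e_{163}(P,Q)^(77*134-97*127).
So e_{163}(P,Q) = e_{163}(P',Q')^{134}, since 118*134 = 1 mod 163.
n = 163 = (10100011)_2 (8 bits, wt 4); accumulate f_{163,P'}(Q'+S)/f_{163,P'}(S) along the 7-step ladder.
e_{163}(P',Q') = 8164608061864 + 129452063516378*t.
Thus e_{163}(P,Q) = 15806862831088 + 6103155178905*t.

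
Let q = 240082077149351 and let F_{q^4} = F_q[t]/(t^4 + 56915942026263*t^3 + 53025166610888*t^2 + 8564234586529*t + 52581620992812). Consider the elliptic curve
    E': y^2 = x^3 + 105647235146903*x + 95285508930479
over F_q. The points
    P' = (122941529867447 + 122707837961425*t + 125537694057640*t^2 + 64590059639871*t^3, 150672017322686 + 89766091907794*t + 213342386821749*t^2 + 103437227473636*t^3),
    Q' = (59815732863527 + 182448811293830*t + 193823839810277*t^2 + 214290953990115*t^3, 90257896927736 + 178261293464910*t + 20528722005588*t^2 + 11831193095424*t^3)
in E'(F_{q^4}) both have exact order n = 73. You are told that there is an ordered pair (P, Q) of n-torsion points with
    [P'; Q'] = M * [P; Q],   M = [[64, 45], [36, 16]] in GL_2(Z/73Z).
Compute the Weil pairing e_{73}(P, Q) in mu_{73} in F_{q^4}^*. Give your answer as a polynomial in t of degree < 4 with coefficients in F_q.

Under M = [[64,45],[36,16]] in GL_2(Z/73), e_{73}(P',Q') = e_{73}(P,Q)^(64*16-45*36 mod 73).
det M = 64*16 - 45*36 = -596 = 61 (mod 73); 61^{-1} = 6 (mod 73).
7-bit Miller (1001001) on E'/F_{240082077149351} with a'=105647235146903, b'=95285508930479: accumulate tangent/chord ratios at Q'+S and P'+S'.
Result: e(P',Q') = 63317462896339 + 133528578901167*t + 51756559529023*t^2 + 73048148253193*t^3.
Raise to 6: e(P,Q) = 161543191396243 + 139704278248699*t + 79927513313086*t^2 + 233991026302536*t^3 in mu_{73}.

161543191396243 + 139704278248699*t + 79927513313086*t^2 + 233991026302536*t^3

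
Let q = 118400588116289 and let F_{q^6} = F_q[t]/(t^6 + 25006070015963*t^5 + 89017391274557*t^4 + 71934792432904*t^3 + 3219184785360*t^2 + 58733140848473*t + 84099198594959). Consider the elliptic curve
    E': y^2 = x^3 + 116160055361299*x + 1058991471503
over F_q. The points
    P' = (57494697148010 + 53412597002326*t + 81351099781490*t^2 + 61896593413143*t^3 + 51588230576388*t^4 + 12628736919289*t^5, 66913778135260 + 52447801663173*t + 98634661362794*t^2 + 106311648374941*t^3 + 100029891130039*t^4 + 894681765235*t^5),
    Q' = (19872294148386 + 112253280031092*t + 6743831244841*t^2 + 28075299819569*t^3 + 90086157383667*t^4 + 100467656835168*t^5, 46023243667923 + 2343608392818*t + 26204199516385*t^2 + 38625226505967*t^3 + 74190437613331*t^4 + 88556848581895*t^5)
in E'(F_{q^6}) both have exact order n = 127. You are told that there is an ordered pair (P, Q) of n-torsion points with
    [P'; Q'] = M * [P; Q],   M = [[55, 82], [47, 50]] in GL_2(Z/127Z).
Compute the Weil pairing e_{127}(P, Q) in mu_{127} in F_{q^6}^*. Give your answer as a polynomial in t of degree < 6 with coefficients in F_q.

Since e_{127}(P,P)=e_{127}(Q,Q)=1 and e_{127}(Q,P)=e_{127}(P,Q)^{-1}, expanding e_{127}(55*P + 82*Q,47*P + 50*Q) leaves e(P,Q)^det(M).
Hence e(P,Q) = e(P',Q')^{114} where 114 = 39^{-1} mod 127.
7-bit Miller (1111111) on E'/F_{118400588116289} with a'=116160055361299, b'=1058991471503: accumulate tangent/chord ratios at Q'+S and P'+S'.
Result: e(P',Q') = 101814530780221 + 7808988499257*t + 102656261606497*t^2 + 12412161906298*t^3 + 18136589673836*t^4 + 72419243001587*t^5.
Finally e_{127}(P,Q) = 16920071521323 + 15477394112555*t + 60540598920466*t^2 + 59296457249096*t^3 + 88535553111673*t^4 + 82917216133380*t^5.

16920071521323 + 15477394112555*t + 60540598920466*t^2 + 59296457249096*t^3 + 88535553111673*t^4 + 82917216133380*t^5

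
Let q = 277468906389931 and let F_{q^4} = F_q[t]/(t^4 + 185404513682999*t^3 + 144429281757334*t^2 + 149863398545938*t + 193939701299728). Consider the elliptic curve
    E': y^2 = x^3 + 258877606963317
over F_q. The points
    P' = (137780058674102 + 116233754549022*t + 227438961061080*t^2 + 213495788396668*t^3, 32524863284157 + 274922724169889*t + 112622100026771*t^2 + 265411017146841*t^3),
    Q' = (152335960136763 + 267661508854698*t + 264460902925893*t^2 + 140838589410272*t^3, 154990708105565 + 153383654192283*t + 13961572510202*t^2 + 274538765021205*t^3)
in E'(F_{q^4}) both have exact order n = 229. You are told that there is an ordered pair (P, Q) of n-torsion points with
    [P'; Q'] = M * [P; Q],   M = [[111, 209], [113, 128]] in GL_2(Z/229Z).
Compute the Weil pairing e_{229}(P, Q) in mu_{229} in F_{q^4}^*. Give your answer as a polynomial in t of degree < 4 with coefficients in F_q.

81962649852169 + 266074461136959*t + 183509445298551*t^2 + 21654306778044*t^3

e_{229}(aP+bQ,cP+dQ) = e_{229}(P,Q)^(ad-bc); with (a,b,c,d)=(111,209,113,128) this gives the det-229 law.
111*128 - 209*113 = -9409; reduced mod 229: det = 209, inverse 103.
Build f_{229,P'} and f_{229,Q'} via the 8-bit ladder of 229=11100101_2; evaluate at shifted divisors; quotient in F_{277468906389931^4}.
So e_{229}(P',Q') = 176429791276151 + 99275310542267*t + 175922577812909*t^2 + 123308764654007*t^3.
(176429791276151 + 99275310542267*t + 175922577812909*t^2 + 123308764654007*t^3)^{103} mod (277468906389931,f) = 81962649852169 + 266074461136959*t + 183509445298551*t^2 + 21654306778044*t^3.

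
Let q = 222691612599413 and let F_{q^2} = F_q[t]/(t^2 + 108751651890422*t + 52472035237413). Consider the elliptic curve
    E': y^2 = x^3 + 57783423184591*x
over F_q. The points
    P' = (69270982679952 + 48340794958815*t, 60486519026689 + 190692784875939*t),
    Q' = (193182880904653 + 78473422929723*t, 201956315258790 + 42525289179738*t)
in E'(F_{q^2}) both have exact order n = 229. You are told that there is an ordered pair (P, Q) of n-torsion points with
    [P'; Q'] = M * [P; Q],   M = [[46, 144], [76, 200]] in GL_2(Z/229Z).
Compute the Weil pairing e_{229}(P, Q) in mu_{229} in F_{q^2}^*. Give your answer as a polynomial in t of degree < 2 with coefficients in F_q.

124418717929358 + 220822828555238*t

Under M = [[46,144],[76,200]] in GL_2(Z/229), e_{229}(P',Q') = e_{229}(P,Q)^(46*200-144*76 mod 229).
Inverting 88 mod 229: 216. Thus e_{229}(P,Q) = e(P',Q')^{216}.
Miller loop for e_{229} over F_{222691612599413^2}: bits of 229 = 11100101; 7 double steps + 4 add steps, l/v at each.
Result: e(P',Q') = 32048928551139 + 96148858171236*t.
Thus e_{229}(P,Q) = 124418717929358 + 220822828555238*t.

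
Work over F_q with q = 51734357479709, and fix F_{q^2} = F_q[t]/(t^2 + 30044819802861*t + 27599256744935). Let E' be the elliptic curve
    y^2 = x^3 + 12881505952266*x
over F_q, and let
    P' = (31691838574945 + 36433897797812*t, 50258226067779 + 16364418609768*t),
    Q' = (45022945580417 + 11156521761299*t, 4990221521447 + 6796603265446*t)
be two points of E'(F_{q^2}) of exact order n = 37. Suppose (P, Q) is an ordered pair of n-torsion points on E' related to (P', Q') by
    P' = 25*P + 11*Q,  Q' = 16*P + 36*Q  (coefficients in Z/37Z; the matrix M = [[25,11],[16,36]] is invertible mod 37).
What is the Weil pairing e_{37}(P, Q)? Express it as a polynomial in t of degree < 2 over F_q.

22921527012822 + 11396673327205*t

e_{37}(aP+bQ,cP+dQ) = e_{37}(P,Q)^(ad-bc); with (a,b,c,d)=(25,11,16,36) this gives the det-37 law.
det M = 25*36 - 11*16 = 724 = 21 (mod 37); 21^{-1} = 30 (mod 37).
Run Miller on y^2=x^3+12881505952266*x over F_{51734357479709}: ladder 100101 (6 bits); e = f_P(D_Q)/f_Q(D_P).
So e_{37}(P',Q') = 43847887443660 + 38637527146983*t.
e_{37}(P,Q) = (43847887443660 + 38637527146983*t)^{30} = 22921527012822 + 11396673327205*t.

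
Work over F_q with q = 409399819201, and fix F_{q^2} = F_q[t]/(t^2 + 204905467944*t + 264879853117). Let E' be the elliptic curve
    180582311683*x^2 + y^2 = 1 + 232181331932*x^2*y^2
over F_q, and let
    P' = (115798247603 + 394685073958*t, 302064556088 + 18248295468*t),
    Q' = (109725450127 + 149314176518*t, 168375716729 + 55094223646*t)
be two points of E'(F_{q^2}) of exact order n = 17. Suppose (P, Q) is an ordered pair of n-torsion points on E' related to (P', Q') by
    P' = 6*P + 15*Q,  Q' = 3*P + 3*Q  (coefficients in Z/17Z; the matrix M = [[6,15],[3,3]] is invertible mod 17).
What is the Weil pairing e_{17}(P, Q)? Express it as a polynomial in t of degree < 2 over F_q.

190210453556 + 94772356453*t

e_{17} is bilinear + alternating on E[17], so e_{17}(6*P + 15*Q, 3*P + 3*Q) = e_{17}(P,Q)^(6*3-15*3).
Inverting 7 mod 17: 5. Thus e_{17}(P,Q) = e(P',Q')^{5}.
Map (x,y)_Ed via u=(1+y)/(1-y), v=(1+y)/((1-y)x) to Montgomery A=13365846999,B=319437270711; then to (a',b')=(6349600260,205202199800).
Run Miller on y^2=x^3+6349600260*x+205202199800 over F_{409399819201}: ladder 10001 (5 bits); e = f_P(D_Q)/f_Q(D_P).
Result: e(P',Q') = 46888213827 + 311431973614*t.
Thus e_{17}(P,Q) = 190210453556 + 94772356453*t.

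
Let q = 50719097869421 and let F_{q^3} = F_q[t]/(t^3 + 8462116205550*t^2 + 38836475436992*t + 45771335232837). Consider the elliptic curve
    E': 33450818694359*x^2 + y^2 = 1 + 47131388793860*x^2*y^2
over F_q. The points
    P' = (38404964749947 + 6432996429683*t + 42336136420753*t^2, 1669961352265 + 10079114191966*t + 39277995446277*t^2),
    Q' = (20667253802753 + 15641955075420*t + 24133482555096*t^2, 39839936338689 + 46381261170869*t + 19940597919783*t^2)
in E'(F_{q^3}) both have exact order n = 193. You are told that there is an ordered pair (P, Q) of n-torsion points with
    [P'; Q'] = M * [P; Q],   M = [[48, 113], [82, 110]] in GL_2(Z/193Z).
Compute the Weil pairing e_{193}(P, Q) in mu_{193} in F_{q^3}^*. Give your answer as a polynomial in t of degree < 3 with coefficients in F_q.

e_{193} is bilinear + alternating on E[193], so e_{193}(48*P + 113*Q, 82*P + 110*Q) = e_{193}(P,Q)^(48*110-113*82).
Hence e(P,Q) = e(P',Q')^{121} where 121 = 67^{-1} mod 193.
Map (x,y)_Ed via u=(1+y)/(1-y), v=(1+y)/((1-y)x) to Montgomery A=15931923073632,B=49762808661868; then to (a',b')=(4557176228180,29990961998960).
n = 193 = (11000001)_2 (8 bits, wt 3); accumulate f_{193,P'}(Q'+S)/f_{193,P'}(S) along the 7-step ladder.
Miller gives e_{193}(P',Q') = 39568168129921 + 21104834226284*t + 38801517759877*t^2 in F_{50719097869421^3}.
e_{193}(P,Q) = (39568168129921 + 21104834226284*t + 38801517759877*t^2)^{121} = 50512058646594 + 6573019903591*t + 32290326409956*t^2.

50512058646594 + 6573019903591*t + 32290326409956*t^2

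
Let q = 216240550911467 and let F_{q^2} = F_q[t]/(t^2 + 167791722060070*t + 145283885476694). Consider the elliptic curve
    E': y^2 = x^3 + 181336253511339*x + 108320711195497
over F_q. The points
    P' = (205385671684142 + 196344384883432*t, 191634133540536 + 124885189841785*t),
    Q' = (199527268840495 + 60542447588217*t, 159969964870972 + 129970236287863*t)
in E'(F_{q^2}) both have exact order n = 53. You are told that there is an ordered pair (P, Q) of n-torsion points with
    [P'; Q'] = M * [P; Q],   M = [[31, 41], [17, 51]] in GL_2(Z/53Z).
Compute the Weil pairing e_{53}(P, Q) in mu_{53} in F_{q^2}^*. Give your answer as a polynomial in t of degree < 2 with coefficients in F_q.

e_{53}(aP+bQ,cP+dQ) = e_{53}(P,Q)^(ad-bc); with (a,b,c,d)=(31,41,17,51) this gives the det-53 law.
det(M) mod 53 = 36; its inverse in (Z/53)^* is 28 (check: 36*28 mod 53 = 1).
6-bit Miller (110101) on E'/F_{216240550911467} with a'=181336253511339, b'=108320711195497: accumulate tangent/chord ratios at Q'+S and P'+S'.
The quotient is 155213765342095 + 165972413253848*t.
Finally e_{53}(P,Q) = 117674997725730 + 118443293385792*t.

117674997725730 + 118443293385792*t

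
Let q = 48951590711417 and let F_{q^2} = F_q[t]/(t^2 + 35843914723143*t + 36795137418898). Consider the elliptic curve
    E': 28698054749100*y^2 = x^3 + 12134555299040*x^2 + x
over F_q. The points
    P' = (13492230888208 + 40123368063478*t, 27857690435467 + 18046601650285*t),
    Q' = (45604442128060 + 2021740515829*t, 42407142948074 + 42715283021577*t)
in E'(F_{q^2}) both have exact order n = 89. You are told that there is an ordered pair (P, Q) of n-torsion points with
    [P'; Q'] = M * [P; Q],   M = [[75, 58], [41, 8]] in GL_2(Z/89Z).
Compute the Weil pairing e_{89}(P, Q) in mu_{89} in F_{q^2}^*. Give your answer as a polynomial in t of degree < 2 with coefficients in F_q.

Since e_{89}(P,P)=e_{89}(Q,Q)=1 and e_{89}(Q,P)=e_{89}(P,Q)^{-1}, expanding e_{89}(75*P + 58*Q,41*P + 8*Q) leaves e(P,Q)^det(M).
det(M) mod 89 = 2; its inverse in (Z/89)^* is 45 (check: 2*45 mod 89 = 1).
Set x_W=18116437569060*u+40462990476955, y_W=18116437569060*v; then E': y_W^2=x_W^3+26726946901333*x_W+24075545413372.
7-bit Miller (1011001) on E'/F_{48951590711417} with a'=26726946901333, b'=24075545413372: accumulate tangent/chord ratios at Q'+S and P'+S'.
e_{89}(P',Q') = 26398069132282 + 22318470793663*t.
Hence e(P,Q) = 9079150327439 + 21199929770883*t in F_{48951590711417^2}^*.

9079150327439 + 21199929770883*t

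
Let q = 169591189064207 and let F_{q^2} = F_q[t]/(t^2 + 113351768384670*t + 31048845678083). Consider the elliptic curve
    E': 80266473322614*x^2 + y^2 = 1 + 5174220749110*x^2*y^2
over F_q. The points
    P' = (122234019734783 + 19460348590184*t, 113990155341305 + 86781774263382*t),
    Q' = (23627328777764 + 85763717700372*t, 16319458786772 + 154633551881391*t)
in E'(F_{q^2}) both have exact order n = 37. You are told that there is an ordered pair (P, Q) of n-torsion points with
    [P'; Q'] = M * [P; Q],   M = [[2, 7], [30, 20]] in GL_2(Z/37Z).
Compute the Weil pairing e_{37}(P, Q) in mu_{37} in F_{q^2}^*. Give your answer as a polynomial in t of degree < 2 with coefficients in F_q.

Since e_{37}(P,P)=e_{37}(Q,Q)=1 and e_{37}(Q,P)=e_{37}(P,Q)^{-1}, expanding e_{37}(2*P + 7*Q,30*P + 20*Q) leaves e(P,Q)^det(M).
det M = 2*20 - 7*30 = -170 = 15 (mod 37); 15^{-1} = 5 (mod 37).
Edwards a_E,d_E -> Montgomery A=120343908020562,B=148946263612784 -> Weierstrass 59527375365937,117950971440418 via alpha=127300908388092,beta=18773063143376.
Run Miller on y^2=x^3+59527375365937*x+117950971440418 over F_{169591189064207}: ladder 100101 (6 bits); e = f_P(D_Q)/f_Q(D_P).
e_{37}(P',Q') = 98383957631520 + 34910735268074*t.
e_{37}(P,Q) = (98383957631520 + 34910735268074*t)^{5} = 62989178945200 + 38253846793908*t.

62989178945200 + 38253846793908*t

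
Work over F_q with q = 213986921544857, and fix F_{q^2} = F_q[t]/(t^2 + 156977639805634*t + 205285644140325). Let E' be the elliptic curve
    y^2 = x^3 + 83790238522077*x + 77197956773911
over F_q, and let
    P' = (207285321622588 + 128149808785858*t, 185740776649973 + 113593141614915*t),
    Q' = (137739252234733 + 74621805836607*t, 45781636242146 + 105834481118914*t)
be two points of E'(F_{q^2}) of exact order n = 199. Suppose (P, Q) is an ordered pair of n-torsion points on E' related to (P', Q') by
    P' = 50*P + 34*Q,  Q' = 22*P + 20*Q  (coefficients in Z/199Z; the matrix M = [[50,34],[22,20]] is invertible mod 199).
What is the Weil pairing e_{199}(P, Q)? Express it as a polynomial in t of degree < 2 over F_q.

193813761072156 + 48552954973940*t

e_{199}(aP+bQ,cP+dQ) = e_{199}(P,Q)^(ad-bc); with (a,b,c,d)=(50,34,22,20) this gives the det-199 law.
Inverting 53 mod 199: 184. Thus e_{199}(P,Q) = e(P',Q')^{184}.
Double-and-add over 11000111: 8-1 doublings, 5-1 additions; each step l_{T,T}/v_{2T} or l_{T,P'}/v at Q'+S for random S.
Result: e(P',Q') = 89302316313958 + 62844630266963*t.
Thus e_{199}(P,Q) = 193813761072156 + 48552954973940*t.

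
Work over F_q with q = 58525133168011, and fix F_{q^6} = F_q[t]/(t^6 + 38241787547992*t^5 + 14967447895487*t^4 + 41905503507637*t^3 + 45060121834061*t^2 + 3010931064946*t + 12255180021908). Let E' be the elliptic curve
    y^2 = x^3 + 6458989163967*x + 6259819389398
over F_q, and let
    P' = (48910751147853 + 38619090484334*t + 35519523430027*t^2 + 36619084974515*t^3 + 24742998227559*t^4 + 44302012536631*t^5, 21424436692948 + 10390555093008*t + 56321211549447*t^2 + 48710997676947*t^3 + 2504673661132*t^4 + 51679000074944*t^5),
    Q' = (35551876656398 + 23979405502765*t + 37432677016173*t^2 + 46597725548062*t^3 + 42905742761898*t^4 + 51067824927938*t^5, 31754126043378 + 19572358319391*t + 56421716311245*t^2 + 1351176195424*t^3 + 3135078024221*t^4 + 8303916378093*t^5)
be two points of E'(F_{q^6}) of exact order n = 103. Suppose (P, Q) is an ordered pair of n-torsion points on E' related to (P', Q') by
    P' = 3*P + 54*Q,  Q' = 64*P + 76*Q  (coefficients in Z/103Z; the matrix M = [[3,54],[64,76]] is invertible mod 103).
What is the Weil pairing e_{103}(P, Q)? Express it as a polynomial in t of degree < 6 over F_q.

e_{103}(aP+bQ,cP+dQ) = e_{103}(P,Q)^(ad-bc); with (a,b,c,d)=(3,54,64,76) this gives the det-103 law.
Inverting 68 mod 103: 50. Thus e_{103}(P,Q) = e(P',Q')^{50}.
Miller loop for e_{103} over F_{58525133168011^6}: bits of 103 = 1100111; 6 double steps + 4 add steps, l/v at each.
The quotient is 41106641281632 + 23733918508994*t + 33766832286604*t^2 + 39619060204889*t^3 + 1918524617445*t^4 + 15349584070165*t^5.
Finally e_{103}(P,Q) = 21956389660869 + 7273871159343*t + 39291989651035*t^2 + 24981234696072*t^3 + 30181826977966*t^4 + 55401246323491*t^5.

21956389660869 + 7273871159343*t + 39291989651035*t^2 + 24981234696072*t^3 + 30181826977966*t^4 + 55401246323491*t^5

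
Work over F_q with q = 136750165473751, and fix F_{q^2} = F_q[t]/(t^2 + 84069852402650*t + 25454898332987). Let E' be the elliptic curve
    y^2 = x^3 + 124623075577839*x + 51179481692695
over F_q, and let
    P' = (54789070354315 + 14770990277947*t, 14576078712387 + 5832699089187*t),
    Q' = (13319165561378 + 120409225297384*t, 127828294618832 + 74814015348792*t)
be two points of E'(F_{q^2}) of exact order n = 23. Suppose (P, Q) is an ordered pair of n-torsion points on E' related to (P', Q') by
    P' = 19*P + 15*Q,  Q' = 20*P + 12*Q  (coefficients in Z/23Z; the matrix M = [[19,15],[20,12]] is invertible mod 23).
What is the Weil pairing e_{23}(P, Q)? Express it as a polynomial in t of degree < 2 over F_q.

132908731189425 + 105599539655110*t

e_{23} is bilinear + alternating on E[23], so e_{23}(19*P + 15*Q, 20*P + 12*Q) = e_{23}(P,Q)^(19*12-15*20).
So e_{23}(P,Q) = e_{23}(P',Q')^{15}, since 20*15 = 1 mod 23.
Miller loop for e_{23} over F_{136750165473751^2}: bits of 23 = 10111; 4 double steps + 3 add steps, l/v at each.
e_{23}(P',Q') = 39953075683740 + 27896649515657*t.
e_{23}(P,Q) = (39953075683740 + 27896649515657*t)^{15} = 132908731189425 + 105599539655110*t.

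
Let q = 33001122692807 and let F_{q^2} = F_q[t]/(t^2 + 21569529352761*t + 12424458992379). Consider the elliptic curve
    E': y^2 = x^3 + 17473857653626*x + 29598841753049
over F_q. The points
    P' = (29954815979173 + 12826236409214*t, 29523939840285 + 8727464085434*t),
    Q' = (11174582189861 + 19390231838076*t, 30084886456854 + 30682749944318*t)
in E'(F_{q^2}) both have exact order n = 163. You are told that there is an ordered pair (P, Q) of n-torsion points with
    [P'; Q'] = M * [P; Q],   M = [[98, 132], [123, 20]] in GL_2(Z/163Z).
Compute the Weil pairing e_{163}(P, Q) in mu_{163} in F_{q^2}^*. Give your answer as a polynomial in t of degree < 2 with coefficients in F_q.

26011158097240 + 11826629295553*t

Alternating bilinearity on E[163] (values in mu_{163} in F_{33001122692807^2}) gives e(P',Q') = e(P,Q)^det(M).
Hence e(P,Q) = e(P',Q')^{12} where 12 = 68^{-1} mod 163.
Double-and-add over 10100011: 8-1 doublings, 4-1 additions; each step l_{T,T}/v_{2T} or l_{T,P'}/v at Q'+S for random S.
f_P(D_Q)/f_Q(D_P) = 31412030074185 + 18197025903293*t.
Finally e_{163}(P,Q) = 26011158097240 + 11826629295553*t.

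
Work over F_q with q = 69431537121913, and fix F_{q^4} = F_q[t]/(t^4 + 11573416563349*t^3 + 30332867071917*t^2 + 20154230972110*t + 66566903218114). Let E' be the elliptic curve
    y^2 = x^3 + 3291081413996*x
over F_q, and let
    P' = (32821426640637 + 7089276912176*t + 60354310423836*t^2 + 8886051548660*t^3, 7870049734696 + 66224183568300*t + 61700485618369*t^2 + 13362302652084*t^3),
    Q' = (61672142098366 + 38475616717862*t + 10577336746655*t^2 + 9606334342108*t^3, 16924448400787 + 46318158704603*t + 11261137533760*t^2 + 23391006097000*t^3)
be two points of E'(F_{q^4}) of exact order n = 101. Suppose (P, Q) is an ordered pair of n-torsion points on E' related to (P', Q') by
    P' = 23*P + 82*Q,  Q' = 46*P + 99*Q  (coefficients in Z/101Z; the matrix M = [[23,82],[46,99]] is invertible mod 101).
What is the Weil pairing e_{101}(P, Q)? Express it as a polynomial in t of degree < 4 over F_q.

Alternating bilinearity on E[101] (values in mu_{101} in F_{69431537121913^4}) gives e(P',Q') = e(P,Q)^det(M).
det M = 23*99 - 82*46 = -1495 = 20 (mod 101); 20^{-1} = 96 (mod 101).
Run Miller on y^2=x^3+3291081413996*x over F_{69431537121913}: ladder 1100101 (7 bits); e = f_P(D_Q)/f_Q(D_P).
So e_{101}(P',Q') = 45890702089549 + 34171623513147*t + 9551472627221*t^2 + 56826903091854*t^3.
(45890702089549 + 34171623513147*t + 9551472627221*t^2 + 56826903091854*t^3)^{96} mod (69431537121913,f) = 498577768600 + 29602993100626*t + 62909697245635*t^2 + 14245980981817*t^3.

498577768600 + 29602993100626*t + 62909697245635*t^2 + 14245980981817*t^3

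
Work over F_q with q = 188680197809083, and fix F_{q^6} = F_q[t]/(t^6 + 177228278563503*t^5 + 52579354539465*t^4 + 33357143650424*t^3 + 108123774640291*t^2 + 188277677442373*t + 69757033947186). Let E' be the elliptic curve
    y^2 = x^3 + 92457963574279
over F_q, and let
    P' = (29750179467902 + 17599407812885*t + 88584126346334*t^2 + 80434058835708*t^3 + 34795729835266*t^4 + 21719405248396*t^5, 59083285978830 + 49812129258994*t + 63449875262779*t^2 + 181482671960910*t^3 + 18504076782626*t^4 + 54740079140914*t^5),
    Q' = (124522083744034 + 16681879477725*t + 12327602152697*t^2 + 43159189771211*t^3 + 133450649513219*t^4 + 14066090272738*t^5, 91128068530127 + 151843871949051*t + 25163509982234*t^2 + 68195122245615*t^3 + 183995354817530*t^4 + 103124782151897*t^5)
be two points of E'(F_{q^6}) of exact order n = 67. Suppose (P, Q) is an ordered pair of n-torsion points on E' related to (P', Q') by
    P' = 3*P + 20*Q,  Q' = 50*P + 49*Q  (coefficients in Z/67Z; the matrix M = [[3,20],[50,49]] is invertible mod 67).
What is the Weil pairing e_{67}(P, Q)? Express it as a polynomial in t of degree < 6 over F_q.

115538849290872 + 184700179449078*t + 66288280134206*t^2 + 134039560023864*t^3 + 51795647548544*t^4 + 178639532553165*t^5

Alternating bilinearity on E[67] (values in mu_{67} in F_{188680197809083^6}) gives e(P',Q') = e(P,Q)^det(M).
So e_{67}(P,Q) = e_{67}(P',Q')^{41}, since 18*41 = 1 mod 67.
7-bit Miller (1000011) on E'/F_{188680197809083} with a'=0, b'=92457963574279: accumulate tangent/chord ratios at Q'+S and P'+S'.
e_{67}(P',Q') = 175361196995951 + 143077383997828*t + 108865964889621*t^2 + 98984504679556*t^3 + 68926792612530*t^4 + 69263721437129*t^5.
Thus e_{67}(P,Q) = 115538849290872 + 184700179449078*t + 66288280134206*t^2 + 134039560023864*t^3 + 51795647548544*t^4 + 178639532553165*t^5.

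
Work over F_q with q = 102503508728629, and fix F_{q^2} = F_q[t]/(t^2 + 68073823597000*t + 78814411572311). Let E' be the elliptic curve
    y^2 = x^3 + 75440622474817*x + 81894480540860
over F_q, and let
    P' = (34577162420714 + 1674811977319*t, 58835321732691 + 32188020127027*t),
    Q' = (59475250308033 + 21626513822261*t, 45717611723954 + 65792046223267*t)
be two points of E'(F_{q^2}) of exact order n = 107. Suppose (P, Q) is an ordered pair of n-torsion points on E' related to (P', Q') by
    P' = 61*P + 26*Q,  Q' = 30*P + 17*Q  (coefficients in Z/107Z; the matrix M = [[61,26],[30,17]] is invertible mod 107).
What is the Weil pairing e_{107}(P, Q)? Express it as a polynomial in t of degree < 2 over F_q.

e_{107}(aP+bQ,cP+dQ) = e_{107}(P,Q)^(ad-bc); with (a,b,c,d)=(61,26,30,17) this gives the det-107 law.
61*17 - 26*30 = 257; reduced mod 107: det = 43, inverse 5.
n = 107 = (1101011)_2 (7 bits, wt 5); accumulate f_{107,P'}(Q'+S)/f_{107,P'}(S) along the 6-step ladder.
f_P(D_Q)/f_Q(D_P) = 74972694172555 + 22757248283351*t.
Finally e_{107}(P,Q) = 37551942596172 + 37349503738620*t.

37551942596172 + 37349503738620*t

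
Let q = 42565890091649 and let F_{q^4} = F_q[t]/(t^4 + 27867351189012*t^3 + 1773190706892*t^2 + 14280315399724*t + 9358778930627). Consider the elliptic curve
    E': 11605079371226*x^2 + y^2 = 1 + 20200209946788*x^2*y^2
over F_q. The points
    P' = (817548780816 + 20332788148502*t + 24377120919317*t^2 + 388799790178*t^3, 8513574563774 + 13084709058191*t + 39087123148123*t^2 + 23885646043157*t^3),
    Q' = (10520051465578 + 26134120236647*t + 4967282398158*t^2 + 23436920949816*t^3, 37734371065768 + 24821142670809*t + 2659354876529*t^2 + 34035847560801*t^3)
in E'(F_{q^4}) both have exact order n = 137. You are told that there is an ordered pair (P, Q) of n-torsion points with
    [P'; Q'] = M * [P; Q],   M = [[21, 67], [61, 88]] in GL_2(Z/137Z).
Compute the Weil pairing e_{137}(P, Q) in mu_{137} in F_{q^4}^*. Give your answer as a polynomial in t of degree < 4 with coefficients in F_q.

9988824933431 + 10327548137020*t + 27389552758359*t^2 + 12015754675877*t^3

Since e_{137}(P,P)=e_{137}(Q,Q)=1 and e_{137}(Q,P)=e_{137}(P,Q)^{-1}, expanding e_{137}(21*P + 67*Q,61*P + 88*Q) leaves e(P,Q)^det(M).
Hence e(P,Q) = e(P',Q')^{102} where 102 = 90^{-1} mod 137.
Edwards->Montgomery: u=(1+y)/(1-y), v=u/x -> 31266636344074v^2=u^3+3485266038082u^2+u; then x_W=19134162401934u+19489511583552: y^2=x^3+13785534189098*x+2274205196656.
Double-and-add over 10001001: 8-1 doublings, 3-1 additions; each step l_{T,T}/v_{2T} or l_{T,P'}/v at Q'+S for random S.
The quotient is 1371336710787 + 11743904567899*t + 26890376245975*t^2 + 10624083871881*t^3.
Raise to 102: e(P,Q) = 9988824933431 + 10327548137020*t + 27389552758359*t^2 + 12015754675877*t^3 in mu_{137}.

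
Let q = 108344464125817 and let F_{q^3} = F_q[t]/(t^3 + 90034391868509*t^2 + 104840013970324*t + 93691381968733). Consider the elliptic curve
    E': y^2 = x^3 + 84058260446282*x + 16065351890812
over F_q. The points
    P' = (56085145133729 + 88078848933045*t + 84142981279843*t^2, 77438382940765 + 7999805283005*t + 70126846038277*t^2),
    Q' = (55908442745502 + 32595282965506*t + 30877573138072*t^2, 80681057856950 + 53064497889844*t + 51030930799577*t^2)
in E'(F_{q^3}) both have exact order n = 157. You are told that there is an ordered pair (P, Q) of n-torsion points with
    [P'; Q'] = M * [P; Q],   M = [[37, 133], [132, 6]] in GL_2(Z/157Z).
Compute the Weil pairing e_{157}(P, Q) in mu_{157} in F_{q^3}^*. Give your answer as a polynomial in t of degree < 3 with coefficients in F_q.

Alternating bilinearity on E[157] (values in mu_{157} in F_{108344464125817^3}) gives e(P',Q') = e(P,Q)^det(M).
Hence e(P,Q) = e(P',Q')^{130} where 130 = 93^{-1} mod 157.
8-bit Miller (10011101) on E'/F_{108344464125817} with a'=84058260446282, b'=16065351890812: accumulate tangent/chord ratios at Q'+S and P'+S'.
f_P(D_Q)/f_Q(D_P) = 60540506068752 + 15899585225889*t + 57883782773302*t^2.
Thus e_{157}(P,Q) = 78900392953525 + 6790966900902*t + 72781344433788*t^2.

78900392953525 + 6790966900902*t + 72781344433788*t^2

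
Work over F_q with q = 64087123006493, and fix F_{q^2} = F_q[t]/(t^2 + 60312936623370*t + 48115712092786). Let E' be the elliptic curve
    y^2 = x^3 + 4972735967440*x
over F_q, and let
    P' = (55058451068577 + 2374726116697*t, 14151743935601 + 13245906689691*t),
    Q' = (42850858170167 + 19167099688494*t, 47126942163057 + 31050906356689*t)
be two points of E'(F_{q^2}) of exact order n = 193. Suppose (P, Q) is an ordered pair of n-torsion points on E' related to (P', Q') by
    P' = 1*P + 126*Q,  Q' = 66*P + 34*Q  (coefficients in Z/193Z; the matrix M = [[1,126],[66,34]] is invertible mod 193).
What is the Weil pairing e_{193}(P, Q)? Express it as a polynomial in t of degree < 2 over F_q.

50498998006806 + 28303295495301*t

e_{193}(aP+bQ,cP+dQ) = e_{193}(P,Q)^(ad-bc); with (a,b,c,d)=(1,126,66,34) this gives the det-193 law.
det M = 1*34 - 126*66 = -8282 = 17 (mod 193); 17^{-1} = 159 (mod 193).
Build f_{193,P'} and f_{193,Q'} via the 8-bit ladder of 193=11000001_2; evaluate at shifted divisors; quotient in F_{64087123006493^2}.
The quotient is 63714503981625 + 54212398469234*t.
Hence e(P,Q) = 50498998006806 + 28303295495301*t in F_{64087123006493^2}^*.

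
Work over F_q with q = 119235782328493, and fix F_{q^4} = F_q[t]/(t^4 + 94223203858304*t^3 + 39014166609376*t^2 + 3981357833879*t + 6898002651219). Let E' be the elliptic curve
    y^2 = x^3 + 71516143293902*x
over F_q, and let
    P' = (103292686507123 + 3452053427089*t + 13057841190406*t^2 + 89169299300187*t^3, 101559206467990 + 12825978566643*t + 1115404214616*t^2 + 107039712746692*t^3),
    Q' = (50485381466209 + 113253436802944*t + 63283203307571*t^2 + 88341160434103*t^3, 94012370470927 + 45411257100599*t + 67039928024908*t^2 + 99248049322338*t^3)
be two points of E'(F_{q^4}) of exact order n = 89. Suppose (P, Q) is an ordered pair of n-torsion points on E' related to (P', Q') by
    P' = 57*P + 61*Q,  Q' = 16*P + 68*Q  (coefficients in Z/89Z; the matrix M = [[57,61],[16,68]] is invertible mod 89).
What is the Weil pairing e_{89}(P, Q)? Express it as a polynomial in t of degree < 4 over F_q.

34602243850656 + 24061264797918*t + 45274943459761*t^2 + 5721809198948*t^3

The 89-Weil pairing on E[89] over F_{119235782328493} is alternating-bilinear: e_{89}(P',Q') = e_{89}(P,Q)^det(M).
Inverting 52 mod 89: 12. Thus e_{89}(P,Q) = e(P',Q')^{12}.
Miller loop for e_{89} over F_{119235782328493^4}: bits of 89 = 1011001; 6 double steps + 3 add steps, l/v at each.
Miller gives e_{89}(P',Q') = 60084217167443 + 71312199774968*t + 84339174282391*t^2 + 118035937259125*t^3 in F_{119235782328493^4}.
e_{89}(P,Q) = (60084217167443 + 71312199774968*t + 84339174282391*t^2 + 118035937259125*t^3)^{12} = 34602243850656 + 24061264797918*t + 45274943459761*t^2 + 5721809198948*t^3.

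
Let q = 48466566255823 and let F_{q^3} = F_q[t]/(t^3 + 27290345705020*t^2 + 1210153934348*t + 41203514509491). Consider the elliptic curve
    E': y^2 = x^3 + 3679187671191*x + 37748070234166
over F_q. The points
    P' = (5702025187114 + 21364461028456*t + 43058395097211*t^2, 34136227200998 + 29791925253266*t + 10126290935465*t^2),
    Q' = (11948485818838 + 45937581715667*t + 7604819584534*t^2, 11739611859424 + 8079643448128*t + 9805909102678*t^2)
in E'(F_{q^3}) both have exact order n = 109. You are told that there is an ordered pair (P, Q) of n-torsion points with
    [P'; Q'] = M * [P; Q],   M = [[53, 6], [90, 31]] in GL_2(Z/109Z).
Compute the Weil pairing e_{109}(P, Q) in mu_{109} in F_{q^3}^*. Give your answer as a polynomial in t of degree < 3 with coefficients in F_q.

e_{109} is bilinear + alternating on E[109], so e_{109}(53*P + 6*Q, 90*P + 31*Q) = e_{109}(P,Q)^(53*31-6*90).
So e_{109}(P,Q) = e_{109}(P',Q')^{42}, since 13*42 = 1 mod 109.
Build f_{109,P'} and f_{109,Q'} via the 7-bit ladder of 109=1101101_2; evaluate at shifted divisors; quotient in F_{48466566255823^3}.
f_P(D_Q)/f_Q(D_P) = 38083715532903 + 31685805493846*t + 33485800507603*t^2.
Raise to 42: e(P,Q) = 37054377070859 + 22955871272317*t + 29961390018143*t^2 in mu_{109}.

37054377070859 + 22955871272317*t + 29961390018143*t^2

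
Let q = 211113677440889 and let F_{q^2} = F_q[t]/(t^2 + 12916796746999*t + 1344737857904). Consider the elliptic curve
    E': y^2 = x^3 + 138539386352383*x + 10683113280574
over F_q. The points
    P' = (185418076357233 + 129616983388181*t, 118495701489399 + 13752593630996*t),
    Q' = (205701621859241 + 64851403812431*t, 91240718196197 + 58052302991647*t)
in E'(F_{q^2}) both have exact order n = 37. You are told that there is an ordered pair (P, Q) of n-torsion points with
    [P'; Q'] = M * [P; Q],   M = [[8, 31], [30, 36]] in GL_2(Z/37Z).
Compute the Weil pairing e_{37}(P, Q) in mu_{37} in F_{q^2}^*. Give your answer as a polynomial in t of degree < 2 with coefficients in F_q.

Since e_{37}(P,P)=e_{37}(Q,Q)=1 and e_{37}(Q,P)=e_{37}(P,Q)^{-1}, expanding e_{37}(8*P + 31*Q,30*P + 36*Q) leaves e(P,Q)^det(M).
det(M) mod 37 = 24; its inverse in (Z/37)^* is 17 (check: 24*17 mod 37 = 1).
6-bit Miller (100101) on E'/F_{211113677440889} with a'=138539386352383, b'=10683113280574: accumulate tangent/chord ratios at Q'+S and P'+S'.
Result: e(P',Q') = 167712010314865 + 93273773271013*t.
e_{37}(P,Q) = (167712010314865 + 93273773271013*t)^{17} = 187440792705102 + 14419090792001*t.

187440792705102 + 14419090792001*t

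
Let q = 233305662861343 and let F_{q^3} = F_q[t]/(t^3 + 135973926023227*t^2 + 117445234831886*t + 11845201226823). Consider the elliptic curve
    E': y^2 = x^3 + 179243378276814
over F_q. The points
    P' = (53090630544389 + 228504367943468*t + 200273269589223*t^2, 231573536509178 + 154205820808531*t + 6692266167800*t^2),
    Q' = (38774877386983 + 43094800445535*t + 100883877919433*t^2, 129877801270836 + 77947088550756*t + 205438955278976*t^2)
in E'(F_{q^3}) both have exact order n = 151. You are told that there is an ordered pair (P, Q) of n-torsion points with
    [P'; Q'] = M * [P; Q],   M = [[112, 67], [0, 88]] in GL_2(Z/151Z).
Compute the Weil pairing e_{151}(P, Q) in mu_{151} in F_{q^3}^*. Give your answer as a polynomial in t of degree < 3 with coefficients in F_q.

e_{151}(aP+bQ,cP+dQ) = e_{151}(P,Q)^(ad-bc); with (a,b,c,d)=(112,67,0,88) this gives the det-151 law.
Hence e(P,Q) = e(P',Q')^{70} where 70 = 41^{-1} mod 151.
Double-and-add over 10010111: 8-1 doublings, 5-1 additions; each step l_{T,T}/v_{2T} or l_{T,P'}/v at Q'+S for random S.
e_{151}(P',Q') = 166256737437360 + 39124586357537*t + 91262187811656*t^2.
e_{151}(P,Q) = (166256737437360 + 39124586357537*t + 91262187811656*t^2)^{70} = 45437109667683 + 228381519182025*t + 11746603155255*t^2.

45437109667683 + 228381519182025*t + 11746603155255*t^2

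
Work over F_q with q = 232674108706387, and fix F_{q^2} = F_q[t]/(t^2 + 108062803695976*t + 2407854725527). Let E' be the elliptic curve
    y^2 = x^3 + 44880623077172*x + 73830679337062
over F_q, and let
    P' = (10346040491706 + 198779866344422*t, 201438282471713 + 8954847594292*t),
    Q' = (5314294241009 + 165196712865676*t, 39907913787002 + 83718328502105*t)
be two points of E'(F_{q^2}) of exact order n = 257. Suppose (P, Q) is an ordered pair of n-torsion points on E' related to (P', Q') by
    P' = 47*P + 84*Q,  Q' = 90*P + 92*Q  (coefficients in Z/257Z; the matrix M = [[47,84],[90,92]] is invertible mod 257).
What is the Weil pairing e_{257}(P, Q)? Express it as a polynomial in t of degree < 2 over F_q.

217109891030868 + 69758319478408*t

Since e_{257}(P,P)=e_{257}(Q,Q)=1 and e_{257}(Q,P)=e_{257}(P,Q)^{-1}, expanding e_{257}(47*P + 84*Q,90*P + 92*Q) leaves e(P,Q)^det(M).
det(M) mod 257 = 105; its inverse in (Z/257)^* is 164 (check: 105*164 mod 257 = 1).
Double-and-add over 100000001: 9-1 doublings, 2-1 additions; each step l_{T,T}/v_{2T} or l_{T,P'}/v at Q'+S for random S.
Result: e(P',Q') = 75091841751771 + 226372612394559*t.
(75091841751771 + 226372612394559*t)^{164} mod (232674108706387,f) = 217109891030868 + 69758319478408*t.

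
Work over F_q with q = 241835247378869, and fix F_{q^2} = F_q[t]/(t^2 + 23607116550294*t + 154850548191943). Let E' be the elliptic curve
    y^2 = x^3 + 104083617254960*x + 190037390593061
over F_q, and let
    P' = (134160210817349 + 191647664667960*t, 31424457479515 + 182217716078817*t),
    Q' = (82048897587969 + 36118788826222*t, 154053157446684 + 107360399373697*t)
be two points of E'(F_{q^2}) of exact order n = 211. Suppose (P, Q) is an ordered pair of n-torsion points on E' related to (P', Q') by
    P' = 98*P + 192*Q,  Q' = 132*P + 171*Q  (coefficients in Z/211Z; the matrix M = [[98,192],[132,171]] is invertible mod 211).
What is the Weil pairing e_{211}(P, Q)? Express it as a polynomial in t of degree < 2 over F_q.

187234327318001 + 46415743781906*t

Since e_{211}(P,P)=e_{211}(Q,Q)=1 and e_{211}(Q,P)=e_{211}(P,Q)^{-1}, expanding e_{211}(98*P + 192*Q,132*P + 171*Q) leaves e(P,Q)^det(M).
Inverting 65 mod 211: 13. Thus e_{211}(P,Q) = e(P',Q')^{13}.
8-bit Miller (11010011) on E'/F_{241835247378869} with a'=104083617254960, b'=190037390593061: accumulate tangent/chord ratios at Q'+S and P'+S'.
Result: e(P',Q') = 180207509250761 + 25734876174931*t.
e_{211}(P,Q) = (180207509250761 + 25734876174931*t)^{13} = 187234327318001 + 46415743781906*t.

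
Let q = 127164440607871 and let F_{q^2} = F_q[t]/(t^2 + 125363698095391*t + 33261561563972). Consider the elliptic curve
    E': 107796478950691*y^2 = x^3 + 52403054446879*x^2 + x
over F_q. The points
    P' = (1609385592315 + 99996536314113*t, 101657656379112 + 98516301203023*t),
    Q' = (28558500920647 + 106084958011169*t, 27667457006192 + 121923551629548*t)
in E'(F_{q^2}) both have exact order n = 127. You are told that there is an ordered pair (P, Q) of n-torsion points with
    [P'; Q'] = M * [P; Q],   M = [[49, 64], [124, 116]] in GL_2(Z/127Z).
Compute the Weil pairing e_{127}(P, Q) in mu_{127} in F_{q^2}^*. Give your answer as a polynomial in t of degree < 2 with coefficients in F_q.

29801060003131 + 5452938300855*t

Since e_{127}(P,P)=e_{127}(Q,Q)=1 and e_{127}(Q,P)=e_{127}(P,Q)^{-1}, expanding e_{127}(49*P + 64*Q,124*P + 116*Q) leaves e(P,Q)^det(M).
So e_{127}(P,Q) = e_{127}(P',Q')^{71}, since 34*71 = 1 mod 127.
(x,y)|->(52682974907951x+94122587311411,52682974907951y) sends E' to y^2=x^3+1230131193622*x+109726531506066.
n = 127 = (1111111)_2 (7 bits, wt 7); accumulate f_{127,P'}(Q'+S)/f_{127,P'}(S) along the 6-step ladder.
f_P(D_Q)/f_Q(D_P) = 35376493880870 + 94924192314205*t.
Hence e(P,Q) = 29801060003131 + 5452938300855*t in F_{127164440607871^2}^*.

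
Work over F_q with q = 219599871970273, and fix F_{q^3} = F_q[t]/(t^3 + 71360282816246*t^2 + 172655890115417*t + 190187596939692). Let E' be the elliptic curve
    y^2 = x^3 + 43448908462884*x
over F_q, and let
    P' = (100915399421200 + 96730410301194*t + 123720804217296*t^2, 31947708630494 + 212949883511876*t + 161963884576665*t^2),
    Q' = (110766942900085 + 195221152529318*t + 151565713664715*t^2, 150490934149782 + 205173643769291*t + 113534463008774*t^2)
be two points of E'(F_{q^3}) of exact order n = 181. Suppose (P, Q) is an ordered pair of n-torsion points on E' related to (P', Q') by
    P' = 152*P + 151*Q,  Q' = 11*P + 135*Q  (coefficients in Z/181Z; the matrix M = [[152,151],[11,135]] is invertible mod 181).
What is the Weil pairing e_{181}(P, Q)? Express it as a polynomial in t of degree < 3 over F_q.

74884963126473 + 198277852521066*t + 47099175581892*t^2

Alternating bilinearity on E[181] (values in mu_{181} in F_{219599871970273^3}) gives e(P',Q') = e(P,Q)^det(M).
det M = 152*135 - 151*11 = 18859 = 35 (mod 181); 35^{-1} = 150 (mod 181).
Run Miller on y^2=x^3+43448908462884*x over F_{219599871970273}: ladder 10110101 (8 bits); e = f_P(D_Q)/f_Q(D_P).
The quotient is 206989518062279 + 165948528170774*t + 37452402209024*t^2.
Hence e(P,Q) = 74884963126473 + 198277852521066*t + 47099175581892*t^2 in F_{219599871970273^3}^*.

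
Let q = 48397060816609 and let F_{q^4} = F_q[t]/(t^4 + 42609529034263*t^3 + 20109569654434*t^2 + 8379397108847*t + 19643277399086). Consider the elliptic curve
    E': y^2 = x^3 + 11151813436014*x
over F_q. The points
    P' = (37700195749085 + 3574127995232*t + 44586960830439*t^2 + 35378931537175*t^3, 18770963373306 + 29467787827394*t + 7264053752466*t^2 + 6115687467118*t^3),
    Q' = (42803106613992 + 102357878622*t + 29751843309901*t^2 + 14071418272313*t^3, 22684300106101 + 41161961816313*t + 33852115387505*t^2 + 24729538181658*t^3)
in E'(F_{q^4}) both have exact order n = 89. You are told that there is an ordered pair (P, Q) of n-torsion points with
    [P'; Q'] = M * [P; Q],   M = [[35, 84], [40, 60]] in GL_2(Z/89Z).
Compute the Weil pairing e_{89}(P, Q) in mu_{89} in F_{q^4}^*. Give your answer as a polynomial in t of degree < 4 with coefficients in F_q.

26437476786692 + 13594247200900*t + 25937429304374*t^2 + 12697016369232*t^3

Alternating bilinearity on E[89] (values in mu_{89} in F_{48397060816609^4}) gives e(P',Q') = e(P,Q)^det(M).
Hence e(P,Q) = e(P',Q')^{19} where 19 = 75^{-1} mod 89.
Miller loop for e_{89} over F_{48397060816609^4}: bits of 89 = 1011001; 6 double steps + 3 add steps, l/v at each.
Miller gives e_{89}(P',Q') = 37430002521733 + 46084555180539*t + 37446396012521*t^2 + 17801584355960*t^3 in F_{48397060816609^4}.
Thus e_{89}(P,Q) = 26437476786692 + 13594247200900*t + 25937429304374*t^2 + 12697016369232*t^3.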